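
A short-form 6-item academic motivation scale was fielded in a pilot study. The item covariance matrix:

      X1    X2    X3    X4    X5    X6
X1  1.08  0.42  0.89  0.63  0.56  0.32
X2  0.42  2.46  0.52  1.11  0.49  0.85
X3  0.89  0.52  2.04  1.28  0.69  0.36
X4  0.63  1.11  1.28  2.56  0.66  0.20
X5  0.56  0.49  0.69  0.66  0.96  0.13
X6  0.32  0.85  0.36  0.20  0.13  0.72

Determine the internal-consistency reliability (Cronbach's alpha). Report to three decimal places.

Cronbach's alpha = 0.780

Σσ²ᵢ = 1.08 + 2.46 + 2.04 + 2.56 + 0.96 + 0.72 = 9.82
Sum of the distinct covariances = 9.11
Var(T) = 9.82 + 2 × 9.11 = 28.04
α = (k/(k−1))·(1 − Σσ²ᵢ/Var(T)) = (6/5)·(1 − 9.82/28.04) = 0.780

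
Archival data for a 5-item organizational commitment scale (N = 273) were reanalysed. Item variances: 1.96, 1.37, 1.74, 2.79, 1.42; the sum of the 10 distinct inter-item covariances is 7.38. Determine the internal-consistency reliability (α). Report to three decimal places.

sum of item variances = 1.96 + 1.37 + 1.74 + 2.79 + 1.42 = 9.28
Sum of distinct covariances = 7.38
σ²_total = sum of item variances + 2·Σcov = 9.28 + 2 × 7.38 = 24.04
α = (5/4)·(1 − 9.28/24.04) = 0.767

α = 0.767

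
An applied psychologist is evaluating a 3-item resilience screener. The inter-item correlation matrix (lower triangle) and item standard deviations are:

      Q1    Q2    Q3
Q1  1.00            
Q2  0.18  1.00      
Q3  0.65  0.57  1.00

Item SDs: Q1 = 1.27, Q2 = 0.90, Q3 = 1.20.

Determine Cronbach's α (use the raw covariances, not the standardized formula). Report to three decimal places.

α = 0.726

Σσ²ᵢ = 1.27² + 0.90² + 1.20² = 3.8629
Covariances σ_ij = r_ij · s_i · s_j:
  σ(Q1,Q2) = 0.18 × 1.27 × 0.90 = 0.2057
  σ(Q1,Q3) = 0.65 × 1.27 × 1.20 = 0.9906
  σ(Q2,Q3) = 0.57 × 0.90 × 1.20 = 0.6156
σ²_T = Σσ²ᵢ + 2·Σσ_ij = 3.8629 + 2 × 1.8119 = 7.4867
α = (3/2)·(1 − 3.8629/7.4867) = 0.726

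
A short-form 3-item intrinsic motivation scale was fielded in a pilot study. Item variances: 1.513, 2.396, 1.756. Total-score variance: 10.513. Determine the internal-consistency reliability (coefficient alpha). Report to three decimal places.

coefficient alpha = 0.692

ΣVar(i) = 1.513 + 2.396 + 1.756 = 5.665
α = (k/(k−1))·(1 − ΣVar(i)/σ²_total) = (3/2)·(1 − 5.665/10.513) = 0.692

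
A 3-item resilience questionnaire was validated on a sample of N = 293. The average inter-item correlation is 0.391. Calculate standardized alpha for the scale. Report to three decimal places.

Standardized α = k·r̄ / (1 + (k−1)·r̄) = 3 × 0.391 / (1 + 2 × 0.391)
  = 1.1730 / 1.7820 = 0.658

α = 0.658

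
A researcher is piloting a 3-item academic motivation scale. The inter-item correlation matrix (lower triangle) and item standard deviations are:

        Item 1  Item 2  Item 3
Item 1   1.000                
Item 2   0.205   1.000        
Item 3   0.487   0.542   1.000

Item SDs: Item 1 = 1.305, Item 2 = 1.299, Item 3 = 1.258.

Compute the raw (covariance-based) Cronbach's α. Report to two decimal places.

Cronbach's α = 0.67

Σσ²ᵢ = 1.305² + 1.299² + 1.258² = 4.9730
Covariances σ_ij = r_ij · s_i · s_j:
  σ(Item 1,Item 2) = 0.205 × 1.305 × 1.299 = 0.3475
  σ(Item 1,Item 3) = 0.487 × 1.305 × 1.258 = 0.7995
  σ(Item 2,Item 3) = 0.542 × 1.299 × 1.258 = 0.8857
σ²_T = Σσ²ᵢ + 2·Σσ_ij = 4.9730 + 2 × 2.0327 = 9.0384
α = (3/2)·(1 − 4.9730/9.0384) = 0.67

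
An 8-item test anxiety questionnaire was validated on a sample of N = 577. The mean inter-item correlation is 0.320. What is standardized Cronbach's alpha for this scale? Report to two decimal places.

Standardized α = k·r̄ / (1 + (k−1)·r̄) = 8 × 0.320 / (1 + 7 × 0.320)
  = 2.5600 / 3.2400 = 0.79

α = 0.79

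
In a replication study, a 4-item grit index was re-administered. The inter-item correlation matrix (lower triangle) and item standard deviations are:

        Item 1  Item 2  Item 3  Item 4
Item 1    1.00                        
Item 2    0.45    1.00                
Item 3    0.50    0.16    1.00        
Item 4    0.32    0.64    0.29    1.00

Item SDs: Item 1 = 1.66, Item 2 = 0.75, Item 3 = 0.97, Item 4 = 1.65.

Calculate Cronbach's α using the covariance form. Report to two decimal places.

Cronbach's α = 0.68

Σσ²ᵢ = 1.66² + 0.75² + 0.97² + 1.65² = 6.9815
Covariances σ_ij = r_ij · s_i · s_j:
  σ(Item 1,Item 2) = 0.45 × 1.66 × 0.75 = 0.5603
  σ(Item 1,Item 3) = 0.50 × 1.66 × 0.97 = 0.8051
  σ(Item 1,Item 4) = 0.32 × 1.66 × 1.65 = 0.8765
  σ(Item 2,Item 3) = 0.16 × 0.75 × 0.97 = 0.1164
  σ(Item 2,Item 4) = 0.64 × 0.75 × 1.65 = 0.7920
  σ(Item 3,Item 4) = 0.29 × 0.97 × 1.65 = 0.4641
σ²_T = Σσ²ᵢ + 2·Σσ_ij = 6.9815 + 2 × 3.6144 = 14.2103
α = (4/3)·(1 − 6.9815/14.2103) = 0.68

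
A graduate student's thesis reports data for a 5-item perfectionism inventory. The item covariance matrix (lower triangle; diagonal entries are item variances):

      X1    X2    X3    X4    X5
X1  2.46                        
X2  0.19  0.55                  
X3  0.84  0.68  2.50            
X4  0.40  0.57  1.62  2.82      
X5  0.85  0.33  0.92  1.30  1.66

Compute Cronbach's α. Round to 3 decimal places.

α = 0.758

ΣVar(i) = 2.46 + 0.55 + 2.50 + 2.82 + 1.66 = 9.99
Sum of the distinct covariances = 7.70
Var(T) = 9.99 + 2 × 7.70 = 25.39
α = (k/(k−1))·(1 − ΣVar(i)/Var(T)) = (5/4)·(1 − 9.99/25.39) = 0.758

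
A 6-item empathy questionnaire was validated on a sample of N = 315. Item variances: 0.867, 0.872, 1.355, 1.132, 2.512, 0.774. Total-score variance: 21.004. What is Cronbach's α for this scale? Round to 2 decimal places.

Σσᵢ² = 0.867 + 0.872 + 1.355 + 1.132 + 2.512 + 0.774 = 7.512
α = (k/(k−1))·(1 − Σσᵢ²/σ²_total) = (6/5)·(1 − 7.512/21.004) = 0.77

α = 0.77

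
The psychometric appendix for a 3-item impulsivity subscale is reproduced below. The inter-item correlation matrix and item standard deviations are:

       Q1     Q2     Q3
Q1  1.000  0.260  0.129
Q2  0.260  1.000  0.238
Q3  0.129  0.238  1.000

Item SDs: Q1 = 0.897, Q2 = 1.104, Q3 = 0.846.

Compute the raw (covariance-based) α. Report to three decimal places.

Σσ²ᵢ = 0.897² + 1.104² + 0.846² = 2.7391
Covariances σ_ij = r_ij · s_i · s_j:
  σ(Q1,Q2) = 0.260 × 0.897 × 1.104 = 0.2575
  σ(Q1,Q3) = 0.129 × 0.897 × 0.846 = 0.0979
  σ(Q2,Q3) = 0.238 × 1.104 × 0.846 = 0.2223
σ²_T = Σσ²ᵢ + 2·Σσ_ij = 2.7391 + 2 × 0.5777 = 3.8945
α = (3/2)·(1 − 2.7391/3.8945) = 0.445

α = 0.445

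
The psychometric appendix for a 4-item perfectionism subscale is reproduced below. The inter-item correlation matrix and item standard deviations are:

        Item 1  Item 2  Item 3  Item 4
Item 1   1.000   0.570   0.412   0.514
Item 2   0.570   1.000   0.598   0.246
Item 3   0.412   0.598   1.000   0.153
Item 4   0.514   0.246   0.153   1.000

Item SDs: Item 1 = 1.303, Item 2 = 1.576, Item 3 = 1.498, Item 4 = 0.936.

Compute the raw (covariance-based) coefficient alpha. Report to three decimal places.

α = 0.743

Σσ²ᵢ = 1.303² + 1.576² + 1.498² + 0.936² = 7.3017
Covariances σ_ij = r_ij · s_i · s_j:
  σ(Item 1,Item 2) = 0.570 × 1.303 × 1.576 = 1.1705
  σ(Item 1,Item 3) = 0.412 × 1.303 × 1.498 = 0.8042
  σ(Item 1,Item 4) = 0.514 × 1.303 × 0.936 = 0.6269
  σ(Item 2,Item 3) = 0.598 × 1.576 × 1.498 = 1.4118
  σ(Item 2,Item 4) = 0.246 × 1.576 × 0.936 = 0.3629
  σ(Item 3,Item 4) = 0.153 × 1.498 × 0.936 = 0.2145
σ²_T = Σσ²ᵢ + 2·Σσ_ij = 7.3017 + 2 × 4.5908 = 16.4833
α = (4/3)·(1 − 7.3017/16.4833) = 0.743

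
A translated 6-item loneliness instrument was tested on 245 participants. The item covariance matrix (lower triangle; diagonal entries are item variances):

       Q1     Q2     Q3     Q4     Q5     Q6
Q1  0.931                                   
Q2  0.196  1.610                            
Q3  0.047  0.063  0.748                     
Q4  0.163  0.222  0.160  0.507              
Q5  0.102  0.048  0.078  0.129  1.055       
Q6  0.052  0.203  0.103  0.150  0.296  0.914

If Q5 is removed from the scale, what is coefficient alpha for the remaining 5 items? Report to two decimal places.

Remaining items: Q1, Q2, Q3, Q4, Q6 (k = 5).
ΣVar(i) = 0.931 + 1.610 + 0.748 + 0.507 + 0.914 = 4.710
Var(T) = 4.710 + 2 × 1.359 = 7.428
α (item deleted) = (5/4)·(1 − 4.710/7.428) = 0.46

coefficient alpha = 0.46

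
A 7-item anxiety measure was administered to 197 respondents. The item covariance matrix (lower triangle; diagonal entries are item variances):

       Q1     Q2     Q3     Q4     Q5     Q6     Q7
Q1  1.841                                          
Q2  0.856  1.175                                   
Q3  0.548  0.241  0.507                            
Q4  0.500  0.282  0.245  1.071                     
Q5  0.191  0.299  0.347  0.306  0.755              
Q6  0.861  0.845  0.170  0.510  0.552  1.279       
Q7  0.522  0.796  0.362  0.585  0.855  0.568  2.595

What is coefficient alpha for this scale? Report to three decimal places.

α = 0.809

ΣVar(i) = 1.841 + 1.175 + 0.507 + 1.071 + 0.755 + 1.279 + 2.595 = 9.223
Σ_{i<j} σ_ij = 10.441
total variance = 9.223 + 2 × 10.441 = 30.105
α = (k/(k−1))·(1 − ΣVar(i)/total variance) = (7/6)·(1 − 9.223/30.105) = 0.809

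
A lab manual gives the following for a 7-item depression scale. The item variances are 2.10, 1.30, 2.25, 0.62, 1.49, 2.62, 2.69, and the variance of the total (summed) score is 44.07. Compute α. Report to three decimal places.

α = 0.821

sum of item variances = 2.10 + 1.30 + 2.25 + 0.62 + 1.49 + 2.62 + 2.69 = 13.07
α = (k/(k−1))·(1 − sum of item variances/Var(T)) = (7/6)·(1 − 13.07/44.07) = 0.821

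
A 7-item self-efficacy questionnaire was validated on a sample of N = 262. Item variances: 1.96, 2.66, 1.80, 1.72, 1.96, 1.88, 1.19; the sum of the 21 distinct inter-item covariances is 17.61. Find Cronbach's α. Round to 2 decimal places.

Cronbach's α = 0.85

ΣVar(i) = 1.96 + 2.66 + 1.80 + 1.72 + 1.96 + 1.88 + 1.19 = 13.17
Sum of distinct covariances = 17.61
Var(T) = ΣVar(i) + 2·Σcov = 13.17 + 2 × 17.61 = 48.39
α = (7/6)·(1 − 13.17/48.39) = 0.85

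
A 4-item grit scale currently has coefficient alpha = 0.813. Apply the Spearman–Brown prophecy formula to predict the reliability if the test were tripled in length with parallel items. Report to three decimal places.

Length factor m = 3
α' = m·α / (1 + (m−1)·α)
   = 3 × 0.813 / (1 + (3 − 1) × 0.813)
   = 2.4390 / 2.6260 = 0.929

predicted reliability = 0.929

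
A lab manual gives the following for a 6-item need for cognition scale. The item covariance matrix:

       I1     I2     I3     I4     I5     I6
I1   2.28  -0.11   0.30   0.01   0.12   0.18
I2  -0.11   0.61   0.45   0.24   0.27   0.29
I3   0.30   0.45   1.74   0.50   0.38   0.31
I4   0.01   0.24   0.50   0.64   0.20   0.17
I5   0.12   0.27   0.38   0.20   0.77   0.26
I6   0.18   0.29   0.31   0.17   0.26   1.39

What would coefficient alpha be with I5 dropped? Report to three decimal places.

coefficient alpha = 0.516

Remaining items: I1, I2, I3, I4, I6 (k = 5).
Σσᵢ² = 2.28 + 0.61 + 1.74 + 0.64 + 1.39 = 6.66
total variance = 6.66 + 2 × 2.34 = 11.34
α (item deleted) = (5/4)·(1 − 6.66/11.34) = 0.516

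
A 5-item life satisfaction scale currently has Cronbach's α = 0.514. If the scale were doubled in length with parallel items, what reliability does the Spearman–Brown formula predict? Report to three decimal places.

Length factor m = 2
α' = m·α / (1 + (m−1)·α)
   = 2 × 0.514 / (1 + (2 − 1) × 0.514)
   = 1.0280 / 1.5140 = 0.679

predicted reliability = 0.679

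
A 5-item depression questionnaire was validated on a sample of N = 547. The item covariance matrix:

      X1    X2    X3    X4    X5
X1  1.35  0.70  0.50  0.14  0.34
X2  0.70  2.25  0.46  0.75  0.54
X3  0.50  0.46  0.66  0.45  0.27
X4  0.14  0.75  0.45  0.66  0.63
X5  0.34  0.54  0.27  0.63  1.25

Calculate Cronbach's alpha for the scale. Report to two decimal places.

sum of item variances = 1.35 + 2.25 + 0.66 + 0.66 + 1.25 = 6.17
Σ_{i<j} σ_ij = 4.78
σ²_T = 6.17 + 2 × 4.78 = 15.73
α = (k/(k−1))·(1 − sum of item variances/σ²_T) = (5/4)·(1 − 6.17/15.73) = 0.76

α = 0.76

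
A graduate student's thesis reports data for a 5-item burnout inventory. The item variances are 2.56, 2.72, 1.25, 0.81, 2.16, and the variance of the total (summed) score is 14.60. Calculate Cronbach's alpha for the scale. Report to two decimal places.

Σσ²ᵢ = 2.56 + 2.72 + 1.25 + 0.81 + 2.16 = 9.50
α = (k/(k−1))·(1 − Σσ²ᵢ/total variance) = (5/4)·(1 − 9.50/14.60) = 0.44

Cronbach's alpha = 0.44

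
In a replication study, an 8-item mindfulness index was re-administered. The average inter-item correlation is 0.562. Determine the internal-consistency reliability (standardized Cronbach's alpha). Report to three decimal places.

α = 0.911

Standardized α = k·r̄ / (1 + (k−1)·r̄) = 8 × 0.562 / (1 + 7 × 0.562)
  = 4.4960 / 4.9340 = 0.911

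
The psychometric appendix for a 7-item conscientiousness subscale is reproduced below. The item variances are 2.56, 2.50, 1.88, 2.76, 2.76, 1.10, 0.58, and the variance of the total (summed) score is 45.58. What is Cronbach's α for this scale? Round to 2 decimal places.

Σσᵢ² = 2.56 + 2.50 + 1.88 + 2.76 + 2.76 + 1.10 + 0.58 = 14.14
α = (k/(k−1))·(1 − Σσᵢ²/σ²_total) = (7/6)·(1 − 14.14/45.58) = 0.80

α = 0.80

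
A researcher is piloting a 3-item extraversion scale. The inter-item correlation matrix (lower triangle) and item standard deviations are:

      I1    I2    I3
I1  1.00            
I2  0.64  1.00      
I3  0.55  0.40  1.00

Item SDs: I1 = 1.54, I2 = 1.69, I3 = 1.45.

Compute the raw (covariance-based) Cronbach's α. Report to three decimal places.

Σσ²ᵢ = 1.54² + 1.69² + 1.45² = 7.3302
Covariances σ_ij = r_ij · s_i · s_j:
  σ(I1,I2) = 0.64 × 1.54 × 1.69 = 1.6657
  σ(I1,I3) = 0.55 × 1.54 × 1.45 = 1.2282
  σ(I2,I3) = 0.40 × 1.69 × 1.45 = 0.9802
σ²_T = Σσ²ᵢ + 2·Σσ_ij = 7.3302 + 2 × 3.8741 = 15.0784
α = (3/2)·(1 − 7.3302/15.0784) = 0.771

Cronbach's α = 0.771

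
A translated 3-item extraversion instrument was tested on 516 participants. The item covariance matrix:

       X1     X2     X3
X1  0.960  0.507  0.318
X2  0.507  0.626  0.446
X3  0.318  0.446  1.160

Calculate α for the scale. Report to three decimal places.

α = 0.721

Σσᵢ² = 0.960 + 0.626 + 1.160 = 2.746
Σ_{i<j} σ_ij = 1.271
Var(T) = 2.746 + 2 × 1.271 = 5.288
α = (k/(k−1))·(1 − Σσᵢ²/Var(T)) = (3/2)·(1 − 2.746/5.288) = 0.721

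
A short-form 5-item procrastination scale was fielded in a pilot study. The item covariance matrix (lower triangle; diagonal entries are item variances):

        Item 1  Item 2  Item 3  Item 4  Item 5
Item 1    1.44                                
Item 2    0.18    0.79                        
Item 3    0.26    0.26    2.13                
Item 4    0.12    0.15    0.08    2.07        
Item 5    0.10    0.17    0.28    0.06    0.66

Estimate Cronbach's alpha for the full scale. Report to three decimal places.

sum of item variances = 1.44 + 0.79 + 2.13 + 2.07 + 0.66 = 7.09
Σ_{i<j} σ_ij = 1.66
σ²_total = 7.09 + 2 × 1.66 = 10.41
α = (k/(k−1))·(1 − sum of item variances/σ²_total) = (5/4)·(1 − 7.09/10.41) = 0.399

α = 0.399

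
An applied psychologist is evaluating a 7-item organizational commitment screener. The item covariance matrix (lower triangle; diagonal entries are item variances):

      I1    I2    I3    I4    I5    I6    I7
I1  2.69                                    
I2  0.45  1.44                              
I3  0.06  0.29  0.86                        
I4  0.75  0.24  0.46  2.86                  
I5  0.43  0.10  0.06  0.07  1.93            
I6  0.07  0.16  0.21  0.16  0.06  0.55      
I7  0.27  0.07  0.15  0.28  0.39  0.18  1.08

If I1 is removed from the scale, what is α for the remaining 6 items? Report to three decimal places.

Remaining items: I2, I3, I4, I5, I6, I7 (k = 6).
ΣVar(i) = 1.44 + 0.86 + 2.86 + 1.93 + 0.55 + 1.08 = 8.72
σ²_total = 8.72 + 2 × 2.88 = 14.48
α (item deleted) = (6/5)·(1 − 8.72/14.48) = 0.477

α = 0.477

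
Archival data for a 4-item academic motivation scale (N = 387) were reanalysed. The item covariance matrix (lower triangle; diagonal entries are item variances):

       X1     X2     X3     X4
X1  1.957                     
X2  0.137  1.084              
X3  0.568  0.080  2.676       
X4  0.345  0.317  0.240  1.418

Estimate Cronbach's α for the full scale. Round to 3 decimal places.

Cronbach's α = 0.428

Σσᵢ² = 1.957 + 1.084 + 2.676 + 1.418 = 7.135
Sum of off-diagonal covariances = 1.687
σ²_T = 7.135 + 2 × 1.687 = 10.509
α = (k/(k−1))·(1 − Σσᵢ²/σ²_T) = (4/3)·(1 − 7.135/10.509) = 0.428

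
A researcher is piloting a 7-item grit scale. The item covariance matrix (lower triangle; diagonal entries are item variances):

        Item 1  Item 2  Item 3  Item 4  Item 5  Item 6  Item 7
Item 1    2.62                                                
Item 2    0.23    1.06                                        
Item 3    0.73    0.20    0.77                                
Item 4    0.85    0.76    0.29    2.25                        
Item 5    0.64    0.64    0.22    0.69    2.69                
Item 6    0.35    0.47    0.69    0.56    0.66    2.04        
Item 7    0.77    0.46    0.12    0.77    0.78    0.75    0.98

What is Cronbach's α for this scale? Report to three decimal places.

α = 0.761

sum of item variances = 2.62 + 1.06 + 0.77 + 2.25 + 2.69 + 2.04 + 0.98 = 12.41
Sum of the distinct covariances = 11.63
σ²_T = 12.41 + 2 × 11.63 = 35.67
α = (k/(k−1))·(1 − sum of item variances/σ²_T) = (7/6)·(1 − 12.41/35.67) = 0.761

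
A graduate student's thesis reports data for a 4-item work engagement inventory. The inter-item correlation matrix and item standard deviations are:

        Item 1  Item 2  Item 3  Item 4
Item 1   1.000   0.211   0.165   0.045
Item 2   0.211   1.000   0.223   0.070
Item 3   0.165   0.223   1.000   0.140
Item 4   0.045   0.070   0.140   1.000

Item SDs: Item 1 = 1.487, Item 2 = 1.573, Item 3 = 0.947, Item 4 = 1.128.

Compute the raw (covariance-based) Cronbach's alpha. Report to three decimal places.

α = 0.388

Σσ²ᵢ = 1.487² + 1.573² + 0.947² + 1.128² = 6.8547
Covariances σ_ij = r_ij · s_i · s_j:
  σ(Item 1,Item 2) = 0.211 × 1.487 × 1.573 = 0.4935
  σ(Item 1,Item 3) = 0.165 × 1.487 × 0.947 = 0.2324
  σ(Item 1,Item 4) = 0.045 × 1.487 × 1.128 = 0.0755
  σ(Item 2,Item 3) = 0.223 × 1.573 × 0.947 = 0.3322
  σ(Item 2,Item 4) = 0.070 × 1.573 × 1.128 = 0.1242
  σ(Item 3,Item 4) = 0.140 × 0.947 × 1.128 = 0.1496
σ²_T = Σσ²ᵢ + 2·Σσ_ij = 6.8547 + 2 × 1.4074 = 9.6695
α = (4/3)·(1 − 6.8547/9.6695) = 0.388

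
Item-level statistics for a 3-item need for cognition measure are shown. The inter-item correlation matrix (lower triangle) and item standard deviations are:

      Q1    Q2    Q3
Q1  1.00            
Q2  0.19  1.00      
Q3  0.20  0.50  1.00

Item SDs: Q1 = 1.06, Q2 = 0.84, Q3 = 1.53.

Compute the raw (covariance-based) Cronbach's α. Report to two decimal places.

Σσ²ᵢ = 1.06² + 0.84² + 1.53² = 4.1701
Covariances σ_ij = r_ij · s_i · s_j:
  σ(Q1,Q2) = 0.19 × 1.06 × 0.84 = 0.1692
  σ(Q1,Q3) = 0.20 × 1.06 × 1.53 = 0.3244
  σ(Q2,Q3) = 0.50 × 0.84 × 1.53 = 0.6426
σ²_T = Σσ²ᵢ + 2·Σσ_ij = 4.1701 + 2 × 1.1362 = 6.4425
α = (3/2)·(1 − 4.1701/6.4425) = 0.53

Cronbach's α = 0.53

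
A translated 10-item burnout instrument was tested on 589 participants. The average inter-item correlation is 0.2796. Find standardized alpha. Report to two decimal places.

α = 0.80

Standardized α = k·r̄ / (1 + (k−1)·r̄) = 10 × 0.2796 / (1 + 9 × 0.2796)
  = 2.7960 / 3.5164 = 0.80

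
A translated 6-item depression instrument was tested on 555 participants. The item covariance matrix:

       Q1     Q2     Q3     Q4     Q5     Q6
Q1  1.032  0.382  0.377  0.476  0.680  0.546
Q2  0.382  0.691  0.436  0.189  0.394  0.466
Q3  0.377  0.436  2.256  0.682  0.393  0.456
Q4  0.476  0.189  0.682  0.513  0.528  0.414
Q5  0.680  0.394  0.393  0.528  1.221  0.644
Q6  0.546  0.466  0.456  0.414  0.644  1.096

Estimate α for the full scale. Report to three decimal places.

ΣVar(i) = 1.032 + 0.691 + 2.256 + 0.513 + 1.221 + 1.096 = 6.809
Sum of off-diagonal covariances = 7.063
Var(T) = 6.809 + 2 × 7.063 = 20.935
α = (k/(k−1))·(1 − ΣVar(i)/Var(T)) = (6/5)·(1 − 6.809/20.935) = 0.810

α = 0.810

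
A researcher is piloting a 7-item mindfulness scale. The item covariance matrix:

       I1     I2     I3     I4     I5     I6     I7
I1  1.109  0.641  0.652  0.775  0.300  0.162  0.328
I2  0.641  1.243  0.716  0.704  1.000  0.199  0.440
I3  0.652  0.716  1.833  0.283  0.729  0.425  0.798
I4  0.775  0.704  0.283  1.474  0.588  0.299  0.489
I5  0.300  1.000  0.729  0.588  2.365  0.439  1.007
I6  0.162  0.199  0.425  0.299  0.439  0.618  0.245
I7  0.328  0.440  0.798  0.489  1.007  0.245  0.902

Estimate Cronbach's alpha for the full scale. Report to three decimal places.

Cronbach's alpha = 0.819

Σσᵢ² = 1.109 + 1.243 + 1.833 + 1.474 + 2.365 + 0.618 + 0.902 = 9.544
Sum of off-diagonal covariances = 11.219
total variance = 9.544 + 2 × 11.219 = 31.982
α = (k/(k−1))·(1 − Σσᵢ²/total variance) = (7/6)·(1 − 9.544/31.982) = 0.819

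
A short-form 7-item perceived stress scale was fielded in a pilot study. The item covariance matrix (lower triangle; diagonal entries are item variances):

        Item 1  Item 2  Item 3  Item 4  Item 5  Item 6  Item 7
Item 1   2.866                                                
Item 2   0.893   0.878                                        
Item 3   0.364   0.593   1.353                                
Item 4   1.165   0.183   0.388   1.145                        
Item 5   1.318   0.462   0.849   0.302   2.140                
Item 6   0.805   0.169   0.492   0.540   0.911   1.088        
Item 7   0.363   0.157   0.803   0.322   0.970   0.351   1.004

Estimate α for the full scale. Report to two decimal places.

Σσ²ᵢ = 2.866 + 0.878 + 1.353 + 1.145 + 2.140 + 1.088 + 1.004 = 10.474
Sum of off-diagonal covariances = 12.400
σ²_total = 10.474 + 2 × 12.400 = 35.274
α = (k/(k−1))·(1 − Σσ²ᵢ/σ²_total) = (7/6)·(1 − 10.474/35.274) = 0.82

α = 0.82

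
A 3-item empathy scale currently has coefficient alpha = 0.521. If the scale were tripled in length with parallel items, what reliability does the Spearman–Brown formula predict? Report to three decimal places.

predicted reliability = 0.765

Length factor m = 3
α' = m·α / (1 + (m−1)·α)
   = 3 × 0.521 / (1 + (3 − 1) × 0.521)
   = 1.5630 / 2.0420 = 0.765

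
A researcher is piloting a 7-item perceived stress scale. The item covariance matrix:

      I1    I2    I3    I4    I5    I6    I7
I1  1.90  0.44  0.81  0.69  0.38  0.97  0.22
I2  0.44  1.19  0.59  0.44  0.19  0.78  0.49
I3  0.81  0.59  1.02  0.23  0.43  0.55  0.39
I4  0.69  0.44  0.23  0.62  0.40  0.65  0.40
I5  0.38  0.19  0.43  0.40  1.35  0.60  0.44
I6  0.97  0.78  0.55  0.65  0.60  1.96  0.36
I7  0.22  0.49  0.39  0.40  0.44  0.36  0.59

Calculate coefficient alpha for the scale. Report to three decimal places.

sum of item variances = 1.90 + 1.19 + 1.02 + 0.62 + 1.35 + 1.96 + 0.59 = 8.63
Sum of off-diagonal covariances = 10.45
σ²_T = 8.63 + 2 × 10.45 = 29.53
α = (k/(k−1))·(1 − sum of item variances/σ²_T) = (7/6)·(1 − 8.63/29.53) = 0.826

coefficient alpha = 0.826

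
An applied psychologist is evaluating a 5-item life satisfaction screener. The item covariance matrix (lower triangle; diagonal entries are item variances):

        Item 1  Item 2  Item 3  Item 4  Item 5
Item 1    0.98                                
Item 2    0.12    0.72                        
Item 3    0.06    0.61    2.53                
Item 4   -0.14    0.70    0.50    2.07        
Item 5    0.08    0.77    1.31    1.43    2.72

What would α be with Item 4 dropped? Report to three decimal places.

Remaining items: Item 1, Item 2, Item 3, Item 5 (k = 4).
sum of item variances = 0.98 + 0.72 + 2.53 + 2.72 = 6.95
σ²_total = 6.95 + 2 × 2.95 = 12.85
α (item deleted) = (4/3)·(1 − 6.95/12.85) = 0.612

α = 0.612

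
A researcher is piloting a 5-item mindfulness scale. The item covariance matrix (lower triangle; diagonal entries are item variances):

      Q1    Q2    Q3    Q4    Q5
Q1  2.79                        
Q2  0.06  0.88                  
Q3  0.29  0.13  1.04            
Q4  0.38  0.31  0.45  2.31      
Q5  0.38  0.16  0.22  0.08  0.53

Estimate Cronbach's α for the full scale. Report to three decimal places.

Cronbach's α = 0.493

Σσ²ᵢ = 2.79 + 0.88 + 1.04 + 2.31 + 0.53 = 7.55
Σ_{i<j} σ_ij = 2.46
Var(T) = 7.55 + 2 × 2.46 = 12.47
α = (k/(k−1))·(1 − Σσ²ᵢ/Var(T)) = (5/4)·(1 − 7.55/12.47) = 0.493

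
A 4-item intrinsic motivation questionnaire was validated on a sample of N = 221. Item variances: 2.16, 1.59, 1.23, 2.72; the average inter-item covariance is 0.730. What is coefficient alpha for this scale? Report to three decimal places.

Σσ²ᵢ = 2.16 + 1.59 + 1.23 + 2.72 = 7.70
Sum of the 6 distinct covariances = 6 × 0.730 = 4.380
σ²_T = Σσ²ᵢ + 2·Σcov = 7.70 + 2 × 4.380 = 16.460
α = (4/3)·(1 − 7.70/16.460) = 0.710

coefficient alpha = 0.710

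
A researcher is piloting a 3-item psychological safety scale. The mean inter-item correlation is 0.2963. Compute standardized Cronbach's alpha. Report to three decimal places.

Standardized α = k·r̄ / (1 + (k−1)·r̄) = 3 × 0.2963 / (1 + 2 × 0.2963)
  = 0.8889 / 1.5926 = 0.558

α = 0.558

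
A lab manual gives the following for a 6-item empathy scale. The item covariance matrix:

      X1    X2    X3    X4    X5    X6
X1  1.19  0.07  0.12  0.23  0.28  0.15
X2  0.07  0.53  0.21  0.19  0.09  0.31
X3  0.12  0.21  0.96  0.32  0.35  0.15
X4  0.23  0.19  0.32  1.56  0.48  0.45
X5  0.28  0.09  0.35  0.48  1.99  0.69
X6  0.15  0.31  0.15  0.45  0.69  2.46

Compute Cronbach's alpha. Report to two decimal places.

sum of item variances = 1.19 + 0.53 + 0.96 + 1.56 + 1.99 + 2.46 = 8.69
Sum of the distinct covariances = 4.09
Var(T) = 8.69 + 2 × 4.09 = 16.87
α = (k/(k−1))·(1 − sum of item variances/Var(T)) = (6/5)·(1 − 8.69/16.87) = 0.58

α = 0.58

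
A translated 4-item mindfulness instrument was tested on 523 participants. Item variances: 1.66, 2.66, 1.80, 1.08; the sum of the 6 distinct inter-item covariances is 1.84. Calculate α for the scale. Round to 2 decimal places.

Σσ²ᵢ = 1.66 + 2.66 + 1.80 + 1.08 = 7.20
Sum of distinct covariances = 1.84
σ²_total = Σσ²ᵢ + 2·Σcov = 7.20 + 2 × 1.84 = 10.88
α = (4/3)·(1 − 7.20/10.88) = 0.45

α = 0.45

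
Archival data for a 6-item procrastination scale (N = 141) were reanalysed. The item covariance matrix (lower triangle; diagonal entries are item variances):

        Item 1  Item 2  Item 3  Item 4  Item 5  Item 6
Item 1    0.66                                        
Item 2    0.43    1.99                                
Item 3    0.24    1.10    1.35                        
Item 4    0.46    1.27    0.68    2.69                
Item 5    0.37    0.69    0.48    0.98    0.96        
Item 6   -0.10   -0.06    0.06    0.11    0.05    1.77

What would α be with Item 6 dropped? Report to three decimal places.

Remaining items: Item 1, Item 2, Item 3, Item 4, Item 5 (k = 5).
Σσ²ᵢ = 0.66 + 1.99 + 1.35 + 2.69 + 0.96 = 7.65
σ²_T = 7.65 + 2 × 6.70 = 21.05
α (item deleted) = (5/4)·(1 − 7.65/21.05) = 0.796

α = 0.796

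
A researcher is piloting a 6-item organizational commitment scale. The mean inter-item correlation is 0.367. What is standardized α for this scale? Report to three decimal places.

α = 0.777

Standardized α = k·r̄ / (1 + (k−1)·r̄) = 6 × 0.367 / (1 + 5 × 0.367)
  = 2.2020 / 2.8350 = 0.777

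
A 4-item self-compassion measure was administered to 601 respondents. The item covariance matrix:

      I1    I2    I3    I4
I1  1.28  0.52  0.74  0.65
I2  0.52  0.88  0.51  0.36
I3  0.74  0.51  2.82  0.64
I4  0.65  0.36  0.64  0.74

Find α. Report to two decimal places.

α = 0.73

ΣVar(i) = 1.28 + 0.88 + 2.82 + 0.74 = 5.72
Sum of the distinct covariances = 3.42
σ²_total = 5.72 + 2 × 3.42 = 12.56
α = (k/(k−1))·(1 − ΣVar(i)/σ²_total) = (4/3)·(1 − 5.72/12.56) = 0.73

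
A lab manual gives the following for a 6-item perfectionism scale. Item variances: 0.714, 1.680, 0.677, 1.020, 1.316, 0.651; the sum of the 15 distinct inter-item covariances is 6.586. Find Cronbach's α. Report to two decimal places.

α = 0.82

Σσ²ᵢ = 0.714 + 1.680 + 0.677 + 1.020 + 1.316 + 0.651 = 6.058
Sum of distinct covariances = 6.586
σ²_total = Σσ²ᵢ + 2·Σcov = 6.058 + 2 × 6.586 = 19.230
α = (6/5)·(1 − 6.058/19.230) = 0.82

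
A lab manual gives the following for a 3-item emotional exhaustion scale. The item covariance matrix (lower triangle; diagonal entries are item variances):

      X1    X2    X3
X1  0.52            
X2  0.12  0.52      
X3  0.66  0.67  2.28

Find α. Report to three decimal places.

α = 0.699

ΣVar(i) = 0.52 + 0.52 + 2.28 = 3.32
Sum of off-diagonal covariances = 1.45
total variance = 3.32 + 2 × 1.45 = 6.22
α = (k/(k−1))·(1 − ΣVar(i)/total variance) = (3/2)·(1 − 3.32/6.22) = 0.699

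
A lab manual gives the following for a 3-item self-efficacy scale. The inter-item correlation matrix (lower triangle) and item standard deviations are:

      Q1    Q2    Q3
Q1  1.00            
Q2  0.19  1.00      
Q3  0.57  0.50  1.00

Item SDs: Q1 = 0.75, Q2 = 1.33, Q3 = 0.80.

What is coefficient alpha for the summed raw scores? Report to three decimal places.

Σσ²ᵢ = 0.75² + 1.33² + 0.80² = 2.9714
Covariances σ_ij = r_ij · s_i · s_j:
  σ(Q1,Q2) = 0.19 × 0.75 × 1.33 = 0.1895
  σ(Q1,Q3) = 0.57 × 0.75 × 0.80 = 0.3420
  σ(Q2,Q3) = 0.50 × 1.33 × 0.80 = 0.5320
σ²_T = Σσ²ᵢ + 2·Σσ_ij = 2.9714 + 2 × 1.0635 = 5.0984
α = (3/2)·(1 − 2.9714/5.0984) = 0.626

α = 0.626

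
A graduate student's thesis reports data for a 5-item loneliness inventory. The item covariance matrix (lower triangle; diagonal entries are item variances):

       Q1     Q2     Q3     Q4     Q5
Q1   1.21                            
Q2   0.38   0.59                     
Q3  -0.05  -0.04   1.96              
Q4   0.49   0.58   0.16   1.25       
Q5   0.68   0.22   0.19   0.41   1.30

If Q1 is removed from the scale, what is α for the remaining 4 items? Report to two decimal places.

Remaining items: Q2, Q3, Q4, Q5 (k = 4).
sum of item variances = 0.59 + 1.96 + 1.25 + 1.30 = 5.10
σ²_T = 5.10 + 2 × 1.52 = 8.14
α (item deleted) = (4/3)·(1 − 5.10/8.14) = 0.50

α = 0.50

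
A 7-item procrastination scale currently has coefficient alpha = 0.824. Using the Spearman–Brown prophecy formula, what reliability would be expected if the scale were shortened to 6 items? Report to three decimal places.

Length factor m = 6/7 = 0.8571
α' = m·α / (1 − (1−m)·α)
   = 6/7 × 0.824 / (1 − (1 − 6/7) × 0.824)
   = 0.7063 / 0.8823 = 0.801

predicted reliability = 0.801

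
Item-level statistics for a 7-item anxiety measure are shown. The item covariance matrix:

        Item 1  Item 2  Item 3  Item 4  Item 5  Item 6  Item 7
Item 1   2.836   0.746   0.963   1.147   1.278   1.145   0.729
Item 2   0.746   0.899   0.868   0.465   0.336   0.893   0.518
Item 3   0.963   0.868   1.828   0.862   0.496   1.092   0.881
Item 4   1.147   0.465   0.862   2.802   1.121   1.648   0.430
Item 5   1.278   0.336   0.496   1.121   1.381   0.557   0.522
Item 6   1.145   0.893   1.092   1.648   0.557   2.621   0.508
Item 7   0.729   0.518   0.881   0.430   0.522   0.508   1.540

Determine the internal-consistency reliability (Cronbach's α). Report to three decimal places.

α = 0.831

Σσᵢ² = 2.836 + 0.899 + 1.828 + 2.802 + 1.381 + 2.621 + 1.540 = 13.907
Sum of the distinct covariances = 17.205
σ²_T = 13.907 + 2 × 17.205 = 48.317
α = (k/(k−1))·(1 − Σσᵢ²/σ²_T) = (7/6)·(1 − 13.907/48.317) = 0.831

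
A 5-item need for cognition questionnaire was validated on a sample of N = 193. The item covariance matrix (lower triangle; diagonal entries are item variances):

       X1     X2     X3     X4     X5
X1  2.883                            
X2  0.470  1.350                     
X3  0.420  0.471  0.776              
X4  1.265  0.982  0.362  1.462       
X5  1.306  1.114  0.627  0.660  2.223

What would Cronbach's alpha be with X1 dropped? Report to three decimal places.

Remaining items: X2, X3, X4, X5 (k = 4).
Σσ²ᵢ = 1.350 + 0.776 + 1.462 + 2.223 = 5.811
σ²_T = 5.811 + 2 × 4.216 = 14.243
α (item deleted) = (4/3)·(1 − 5.811/14.243) = 0.789

Cronbach's alpha = 0.789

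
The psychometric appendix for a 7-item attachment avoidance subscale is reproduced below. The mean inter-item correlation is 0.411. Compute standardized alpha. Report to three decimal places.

standardized alpha = 0.830

Standardized α = k·r̄ / (1 + (k−1)·r̄) = 7 × 0.411 / (1 + 6 × 0.411)
  = 2.8770 / 3.4660 = 0.830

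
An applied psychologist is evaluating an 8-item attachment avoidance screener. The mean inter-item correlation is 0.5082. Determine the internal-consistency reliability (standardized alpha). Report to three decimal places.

Standardized α = k·r̄ / (1 + (k−1)·r̄) = 8 × 0.5082 / (1 + 7 × 0.5082)
  = 4.0656 / 4.5574 = 0.892

α = 0.892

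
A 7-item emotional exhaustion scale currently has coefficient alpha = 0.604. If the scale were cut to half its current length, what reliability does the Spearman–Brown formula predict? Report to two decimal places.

predicted reliability = 0.43

Length factor m = 1/2
α' = m·α / (1 − (1−m)·α)
   = 1/2 × 0.604 / (1 − (1 − 1/2) × 0.604)
   = 0.3020 / 0.6980 = 0.43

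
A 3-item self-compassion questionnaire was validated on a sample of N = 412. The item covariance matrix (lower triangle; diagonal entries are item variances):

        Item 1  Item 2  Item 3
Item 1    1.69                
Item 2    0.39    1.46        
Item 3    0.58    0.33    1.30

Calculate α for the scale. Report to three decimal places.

α = 0.553

ΣVar(i) = 1.69 + 1.46 + 1.30 = 4.45
Σ_{i<j} σ_ij = 1.30
σ²_T = 4.45 + 2 × 1.30 = 7.05
α = (k/(k−1))·(1 − ΣVar(i)/σ²_T) = (3/2)·(1 − 4.45/7.05) = 0.553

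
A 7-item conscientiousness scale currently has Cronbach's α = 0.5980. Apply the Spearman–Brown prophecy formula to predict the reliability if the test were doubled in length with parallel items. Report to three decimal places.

predicted reliability = 0.748

Length factor m = 2
α' = m·α / (1 + (m−1)·α)
   = 2 × 0.5980 / (1 + (2 − 1) × 0.5980)
   = 1.1960 / 1.5980 = 0.748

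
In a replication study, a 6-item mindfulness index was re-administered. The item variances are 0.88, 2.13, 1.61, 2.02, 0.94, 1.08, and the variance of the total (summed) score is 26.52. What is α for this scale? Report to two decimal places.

α = 0.81

Σσ²ᵢ = 0.88 + 2.13 + 1.61 + 2.02 + 0.94 + 1.08 = 8.66
α = (k/(k−1))·(1 − Σσ²ᵢ/σ²_total) = (6/5)·(1 − 8.66/26.52) = 0.81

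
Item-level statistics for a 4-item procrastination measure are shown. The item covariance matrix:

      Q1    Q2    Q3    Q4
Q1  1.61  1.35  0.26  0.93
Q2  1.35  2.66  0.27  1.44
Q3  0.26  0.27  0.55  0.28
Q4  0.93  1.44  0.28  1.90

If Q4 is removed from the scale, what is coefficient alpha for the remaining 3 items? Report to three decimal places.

coefficient alpha = 0.657

Remaining items: Q1, Q2, Q3 (k = 3).
sum of item variances = 1.61 + 2.66 + 0.55 = 4.82
total variance = 4.82 + 2 × 1.88 = 8.58
α (item deleted) = (3/2)·(1 − 4.82/8.58) = 0.657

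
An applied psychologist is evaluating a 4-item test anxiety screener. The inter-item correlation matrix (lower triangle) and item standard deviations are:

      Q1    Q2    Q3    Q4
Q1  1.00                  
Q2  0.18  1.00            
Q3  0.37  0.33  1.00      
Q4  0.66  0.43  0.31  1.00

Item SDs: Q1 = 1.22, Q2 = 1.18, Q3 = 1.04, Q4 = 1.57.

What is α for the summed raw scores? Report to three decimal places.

Σσ²ᵢ = 1.22² + 1.18² + 1.04² + 1.57² = 6.4273
Covariances σ_ij = r_ij · s_i · s_j:
  σ(Q1,Q2) = 0.18 × 1.22 × 1.18 = 0.2591
  σ(Q1,Q3) = 0.37 × 1.22 × 1.04 = 0.4695
  σ(Q1,Q4) = 0.66 × 1.22 × 1.57 = 1.2642
  σ(Q2,Q3) = 0.33 × 1.18 × 1.04 = 0.4050
  σ(Q2,Q4) = 0.43 × 1.18 × 1.57 = 0.7966
  σ(Q3,Q4) = 0.31 × 1.04 × 1.57 = 0.5062
σ²_T = Σσ²ᵢ + 2·Σσ_ij = 6.4273 + 2 × 3.7006 = 13.8285
α = (4/3)·(1 − 6.4273/13.8285) = 0.714

α = 0.714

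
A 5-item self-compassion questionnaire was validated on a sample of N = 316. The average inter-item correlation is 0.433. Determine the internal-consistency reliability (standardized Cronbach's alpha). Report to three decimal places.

Standardized α = k·r̄ / (1 + (k−1)·r̄) = 5 × 0.433 / (1 + 4 × 0.433)
  = 2.1650 / 2.7320 = 0.792

α = 0.792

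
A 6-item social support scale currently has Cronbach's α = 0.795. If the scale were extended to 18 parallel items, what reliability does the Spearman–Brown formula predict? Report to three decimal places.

predicted reliability = 0.921

Length factor m = 18/6 = 3.0000
α' = m·α / (1 + (m−1)·α)
   = 18/6 × 0.795 / (1 + (18/6 − 1) × 0.795)
   = 2.3850 / 2.5900 = 0.921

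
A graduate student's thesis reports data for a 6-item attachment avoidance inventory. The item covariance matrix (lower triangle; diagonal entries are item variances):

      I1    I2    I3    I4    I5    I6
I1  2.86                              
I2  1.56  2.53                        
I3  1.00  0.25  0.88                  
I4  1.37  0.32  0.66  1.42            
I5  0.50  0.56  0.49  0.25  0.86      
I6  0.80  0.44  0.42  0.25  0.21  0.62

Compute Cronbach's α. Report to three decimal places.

Cronbach's α = 0.797

Σσᵢ² = 2.86 + 2.53 + 0.88 + 1.42 + 0.86 + 0.62 = 9.17
Σ_{i<j} σ_ij = 9.08
σ²_total = 9.17 + 2 × 9.08 = 27.33
α = (k/(k−1))·(1 − Σσᵢ²/σ²_total) = (6/5)·(1 − 9.17/27.33) = 0.797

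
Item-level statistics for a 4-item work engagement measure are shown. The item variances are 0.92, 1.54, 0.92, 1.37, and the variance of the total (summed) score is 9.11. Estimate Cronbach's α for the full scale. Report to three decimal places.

α = 0.638

ΣVar(i) = 0.92 + 1.54 + 0.92 + 1.37 = 4.75
α = (k/(k−1))·(1 − ΣVar(i)/σ²_T) = (4/3)·(1 − 4.75/9.11) = 0.638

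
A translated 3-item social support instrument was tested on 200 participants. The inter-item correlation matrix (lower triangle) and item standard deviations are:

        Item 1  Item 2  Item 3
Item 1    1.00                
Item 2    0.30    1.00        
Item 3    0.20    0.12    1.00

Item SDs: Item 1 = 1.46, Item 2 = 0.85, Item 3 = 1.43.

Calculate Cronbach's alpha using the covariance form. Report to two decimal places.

Cronbach's alpha = 0.41

Σσ²ᵢ = 1.46² + 0.85² + 1.43² = 4.8990
Covariances σ_ij = r_ij · s_i · s_j:
  σ(Item 1,Item 2) = 0.30 × 1.46 × 0.85 = 0.3723
  σ(Item 1,Item 3) = 0.20 × 1.46 × 1.43 = 0.4176
  σ(Item 2,Item 3) = 0.12 × 0.85 × 1.43 = 0.1459
σ²_T = Σσ²ᵢ + 2·Σσ_ij = 4.8990 + 2 × 0.9358 = 6.7706
α = (3/2)·(1 − 4.8990/6.7706) = 0.41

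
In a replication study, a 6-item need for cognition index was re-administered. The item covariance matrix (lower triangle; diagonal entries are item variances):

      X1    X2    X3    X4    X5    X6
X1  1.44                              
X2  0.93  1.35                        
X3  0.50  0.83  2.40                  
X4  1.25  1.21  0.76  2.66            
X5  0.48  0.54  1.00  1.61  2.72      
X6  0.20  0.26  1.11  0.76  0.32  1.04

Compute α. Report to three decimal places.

α = 0.803

sum of item variances = 1.44 + 1.35 + 2.40 + 2.66 + 2.72 + 1.04 = 11.61
Sum of the distinct covariances = 11.76
Var(T) = 11.61 + 2 × 11.76 = 35.13
α = (k/(k−1))·(1 − sum of item variances/Var(T)) = (6/5)·(1 − 11.61/35.13) = 0.803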